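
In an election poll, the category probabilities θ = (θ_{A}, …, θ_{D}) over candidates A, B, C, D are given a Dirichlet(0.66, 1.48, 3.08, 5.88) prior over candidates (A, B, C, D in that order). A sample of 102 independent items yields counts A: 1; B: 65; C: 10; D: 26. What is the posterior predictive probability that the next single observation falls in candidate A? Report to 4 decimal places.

0.0147

The Dirichlet prior is conjugate to the Multinomial likelihood: each posterior αⱼ = prior αⱼ + observed count nⱼ.
Posterior concentration: (1.66, 66.48, 13.08, 31.88), total = 113.10.
P(next = A | data) = α_{A}/Σα = 0.0147.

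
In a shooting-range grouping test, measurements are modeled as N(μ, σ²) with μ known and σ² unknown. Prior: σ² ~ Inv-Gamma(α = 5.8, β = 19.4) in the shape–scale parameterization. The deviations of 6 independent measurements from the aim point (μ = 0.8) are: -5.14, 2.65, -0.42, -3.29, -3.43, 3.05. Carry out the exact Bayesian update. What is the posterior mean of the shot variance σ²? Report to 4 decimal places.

6.6865

With known mean μ and an Inverse-Gamma(α, β) prior on σ², the Normal likelihood is conjugate: posterior is Inv-Gamma(α + n/2, β + Σ(xᵢ−μ)²/2).
Σ(xᵢ−μ)² = (-5.14)² + (2.65)² + (-0.42)² + (-3.29)² + (-3.43)² + (3.05)² = 65.5100.
Posterior: Inv-Gamma(5.8 + 6/2, 19.4 + 65.5100/2) = Inv-Gamma(8.80, 52.15500).
E[σ²|data] = β/(α−1) = 52.15500/7.80 = 6.6865.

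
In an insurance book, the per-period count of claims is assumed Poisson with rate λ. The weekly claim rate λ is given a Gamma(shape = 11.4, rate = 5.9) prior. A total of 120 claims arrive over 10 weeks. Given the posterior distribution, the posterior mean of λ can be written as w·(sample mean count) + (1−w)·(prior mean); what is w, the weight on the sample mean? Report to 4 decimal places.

0.6289

With a Gamma(shape α, rate β) prior, the Poisson likelihood is conjugate: the posterior is Gamma(α + ΣXᵢ, β + n).
Posterior mean = (α₀+S)/(β₀+n) = [n/(β₀+n)]·(S/n) + [β₀/(β₀+n)]·(α₀/β₀), so only n and β₀ enter the weight.
Weight on data w = n/(β₀+n) = 10/(5.9+10) = 10/15.9 = 0.6289.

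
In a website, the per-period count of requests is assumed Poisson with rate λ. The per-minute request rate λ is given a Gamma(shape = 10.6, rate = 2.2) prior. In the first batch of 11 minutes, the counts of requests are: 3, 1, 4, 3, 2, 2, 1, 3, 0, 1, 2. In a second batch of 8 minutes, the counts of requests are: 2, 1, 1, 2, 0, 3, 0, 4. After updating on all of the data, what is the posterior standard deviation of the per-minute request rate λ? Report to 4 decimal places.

With a Gamma(shape α, rate β) prior, the Poisson likelihood is conjugate: the posterior is Gamma(α + ΣXᵢ, β + n).
Batch 1: sum of counts S = 22 over n = 11 minutes.
After batch 1: Gamma(α+S, β+n) = Gamma(10.6+22, 2.2+11) = Gamma(32.6, 13.2).
Batch 2: sum of counts S = 13 over n = 8 minutes.
After batch 2: Gamma(α+S, β+n) = Gamma(32.6+13, 13.2+8) = Gamma(45.6, 21.2).
SD = √α/β = √45.6/21.2 = 0.3185.

0.3185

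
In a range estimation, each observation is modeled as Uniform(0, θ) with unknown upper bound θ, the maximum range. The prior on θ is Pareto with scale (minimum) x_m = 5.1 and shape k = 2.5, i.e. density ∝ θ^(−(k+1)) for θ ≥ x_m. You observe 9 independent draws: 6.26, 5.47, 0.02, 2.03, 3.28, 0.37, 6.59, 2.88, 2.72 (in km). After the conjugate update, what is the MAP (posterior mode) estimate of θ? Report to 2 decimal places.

6.59

A Pareto(scale x_m, shape k) prior on the upper bound θ of Uniform(0, θ) is conjugate: posterior is Pareto(max(x_m, max xᵢ), k + n).
Sample maximum = 6.59; prior scale x_m = 5.1 → posterior scale = max = 6.59.
Posterior shape = 2.5 + 9 = 11.5.
The Pareto density is decreasing on [x_m, ∞), so the mode is x_m = 6.59.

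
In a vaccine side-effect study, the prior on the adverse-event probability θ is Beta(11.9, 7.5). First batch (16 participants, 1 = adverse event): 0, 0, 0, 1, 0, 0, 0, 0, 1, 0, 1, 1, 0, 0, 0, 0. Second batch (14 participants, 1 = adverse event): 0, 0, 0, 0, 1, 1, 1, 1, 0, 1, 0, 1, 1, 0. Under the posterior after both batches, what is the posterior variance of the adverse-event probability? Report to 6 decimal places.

0.004934

The Beta prior is conjugate to a Binomial/Bernoulli likelihood; the update adds successes to α and failures to β.
After batch 1: Beta(11.9+4, 7.5+12) = Beta(15.9, 19.5).
After batch 2: Beta(15.9+7, 19.5+7) = Beta(22.9, 26.5).
Var = αβ/((α+β)²(α+β+1)) = 22.9·26.5/(49.4²·50.4) = 0.004934.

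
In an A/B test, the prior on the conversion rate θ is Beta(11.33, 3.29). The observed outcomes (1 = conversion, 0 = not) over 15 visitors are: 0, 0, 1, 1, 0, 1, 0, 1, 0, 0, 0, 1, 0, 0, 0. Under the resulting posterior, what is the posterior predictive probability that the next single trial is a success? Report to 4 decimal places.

The Beta prior is conjugate to a Binomial/Bernoulli likelihood; the update adds successes to α and failures to β.
Posterior: Beta(α+k, β+n−k) = Beta(11.33+5, 3.29+10) = Beta(16.33, 13.29).
For a single future Bernoulli trial, P(success | data) = α/(α+β) = 0.5513.

0.5513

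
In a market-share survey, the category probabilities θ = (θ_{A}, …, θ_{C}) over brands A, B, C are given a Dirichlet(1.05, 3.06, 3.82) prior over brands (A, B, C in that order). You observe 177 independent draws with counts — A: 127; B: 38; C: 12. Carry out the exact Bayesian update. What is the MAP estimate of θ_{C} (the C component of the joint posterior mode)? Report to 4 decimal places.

0.0815

The Dirichlet prior is conjugate to the Multinomial likelihood: each posterior αⱼ = prior αⱼ + observed count nⱼ.
Posterior concentration: (128.05, 41.06, 15.82), total = 184.93.
Joint mode component: (α_{C}−1)/(Σα−K) = 14.82/181.93 = 0.0815.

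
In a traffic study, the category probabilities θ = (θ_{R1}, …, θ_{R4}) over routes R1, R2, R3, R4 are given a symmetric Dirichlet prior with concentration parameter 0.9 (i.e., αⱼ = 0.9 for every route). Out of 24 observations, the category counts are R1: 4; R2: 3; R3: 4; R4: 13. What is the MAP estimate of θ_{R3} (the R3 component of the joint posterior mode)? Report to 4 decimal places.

The Dirichlet prior is conjugate to the Multinomial likelihood: each posterior αⱼ = prior αⱼ + observed count nⱼ.
Posterior concentration: (4.9, 3.9, 4.9, 13.9), total = 27.6.
Joint mode component: (α_{R3}−1)/(Σα−K) = 3.9/23.6 = 0.1653.

0.1653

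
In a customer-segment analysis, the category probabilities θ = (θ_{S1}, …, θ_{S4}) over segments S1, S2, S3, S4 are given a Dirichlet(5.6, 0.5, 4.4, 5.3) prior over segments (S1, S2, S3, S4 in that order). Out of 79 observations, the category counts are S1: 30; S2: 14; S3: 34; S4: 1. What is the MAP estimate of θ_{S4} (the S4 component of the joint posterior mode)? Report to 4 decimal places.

0.0584

The Dirichlet prior is conjugate to the Multinomial likelihood: each posterior αⱼ = prior αⱼ + observed count nⱼ.
Posterior concentration: (35.6, 14.5, 38.4, 6.3), total = 94.8.
Joint mode component: (α_{S4}−1)/(Σα−K) = 5.3/90.8 = 0.0584.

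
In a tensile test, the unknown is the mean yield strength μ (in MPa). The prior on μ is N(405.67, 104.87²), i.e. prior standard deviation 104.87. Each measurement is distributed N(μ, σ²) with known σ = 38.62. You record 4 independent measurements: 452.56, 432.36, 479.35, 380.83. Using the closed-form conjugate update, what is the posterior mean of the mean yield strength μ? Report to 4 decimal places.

For Normal data with known variance σ², a Normal(μ₀, σ₀²) prior on μ is conjugate. Posterior precision = 1/σ₀² + n/σ²; posterior mean is the precision-weighted average of μ₀ and x̄.
Σxᵢ = 452.56 + 432.36 + 479.35 + 380.83 = 1745.1, so n·x̄ = 1745.1.
σ₀² = 104.87² = 10997.7169, σ² = 38.62² = 1491.5044; σ² + n·σ₀² = 1491.5044 + 4·10997.7169 = 45482.372.
Posterior mean = (μ₀/σ₀² + n·x̄/σ²)/(1/σ₀² + n/σ²) = (σ²·μ₀ + σ₀²·n·x̄)/(σ² + n·σ₀²) = (1491.5044·405.67 + 10997.7169·1745.1)/45482.372 = 19797174.352138/45482.372 = 435.2714.

435.2714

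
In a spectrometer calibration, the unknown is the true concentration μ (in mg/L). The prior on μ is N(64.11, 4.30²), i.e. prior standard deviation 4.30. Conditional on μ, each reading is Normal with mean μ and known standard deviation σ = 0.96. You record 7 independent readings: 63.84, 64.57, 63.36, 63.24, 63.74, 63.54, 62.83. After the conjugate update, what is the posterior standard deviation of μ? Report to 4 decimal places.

0.3616

For Normal data with known variance σ², a Normal(μ₀, σ₀²) prior on μ is conjugate. Posterior precision = 1/σ₀² + n/σ²; posterior mean is the precision-weighted average of μ₀ and x̄.
σ₀² = 4.30² = 18.49, σ² = 0.96² = 0.9216; σ² + n·σ₀² = 0.9216 + 7·18.49 = 130.3516.
Posterior precision = 1/σ₀² + n/σ² = 1/18.49 + 7/0.9216 = (σ² + n·σ₀²)/(σ₀²σ²) = 130.3516/(18.49·0.9216); posterior variance σₙ² = σ₀²σ²/(σ² + n·σ₀²) = 18.49·0.9216/130.3516 = 0.130726.
Posterior SD = √σₙ² = √(18.49·0.9216/130.3516) = 0.3616.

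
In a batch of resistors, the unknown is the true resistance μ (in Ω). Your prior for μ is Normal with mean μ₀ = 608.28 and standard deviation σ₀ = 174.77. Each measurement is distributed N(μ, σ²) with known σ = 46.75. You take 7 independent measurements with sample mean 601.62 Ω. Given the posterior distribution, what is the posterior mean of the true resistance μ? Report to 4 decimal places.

For Normal data with known variance σ², a Normal(μ₀, σ₀²) prior on μ is conjugate. Posterior precision = 1/σ₀² + n/σ²; posterior mean is the precision-weighted average of μ₀ and x̄.
n·x̄ = 7·601.62 = 4211.34.
σ₀² = 174.77² = 30544.5529, σ² = 46.75² = 2185.5625; σ² + n·σ₀² = 2185.5625 + 7·30544.5529 = 215997.4328.
Posterior mean = (μ₀/σ₀² + n·x̄/σ²)/(1/σ₀² + n/σ²) = (σ²·μ₀ + σ₀²·n·x̄)/(σ² + n·σ₀²) = (2185.5625·608.28 + 30544.5529·4211.34)/215997.4328 = 129962931.367386/215997.4328 = 601.6874.

601.6874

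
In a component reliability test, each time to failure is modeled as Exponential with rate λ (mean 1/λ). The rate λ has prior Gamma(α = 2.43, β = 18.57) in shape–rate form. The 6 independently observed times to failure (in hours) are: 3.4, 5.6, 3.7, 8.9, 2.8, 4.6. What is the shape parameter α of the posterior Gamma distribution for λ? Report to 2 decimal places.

8.43

With a Gamma(shape α, rate β) prior on the exponential rate λ, the posterior after n observations with total T = Σxᵢ is Gamma(α+n, β+T).
Sum of observations T = 29.0 hours; n = 6.
Posterior: Gamma(2.43+6, 18.57+29.0) = Gamma(8.43, 47.57).
Posterior α = 8.43.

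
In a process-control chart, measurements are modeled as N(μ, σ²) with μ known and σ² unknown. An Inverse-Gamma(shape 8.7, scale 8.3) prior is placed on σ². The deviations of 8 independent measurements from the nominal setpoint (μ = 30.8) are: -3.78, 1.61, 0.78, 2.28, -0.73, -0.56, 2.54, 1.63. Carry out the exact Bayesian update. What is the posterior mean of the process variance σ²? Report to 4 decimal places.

2.1044

With known mean μ and an Inverse-Gamma(α, β) prior on σ², the Normal likelihood is conjugate: posterior is Inv-Gamma(α + n/2, β + Σ(xᵢ−μ)²/2).
Σ(xᵢ−μ)² = (-3.78)² + (1.61)² + (0.78)² + (2.28)² + (-0.73)² + (-0.56)² + (2.54)² + (1.63)² = 32.6423.
Posterior: Inv-Gamma(8.7 + 8/2, 8.3 + 32.6423/2) = Inv-Gamma(12.70, 24.62115).
E[σ²|data] = β/(α−1) = 24.62115/11.70 = 2.1044.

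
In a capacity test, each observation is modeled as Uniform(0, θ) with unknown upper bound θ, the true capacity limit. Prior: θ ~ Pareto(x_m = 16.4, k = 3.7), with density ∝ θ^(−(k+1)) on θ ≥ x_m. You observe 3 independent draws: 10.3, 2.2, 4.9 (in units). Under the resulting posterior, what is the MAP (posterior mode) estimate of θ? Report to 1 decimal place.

A Pareto(scale x_m, shape k) prior on the upper bound θ of Uniform(0, θ) is conjugate: posterior is Pareto(max(x_m, max xᵢ), k + n).
Sample maximum = 10.3; prior scale x_m = 16.4 → posterior scale = max = 16.4.
Posterior shape = 3.7 + 3 = 6.7.
The Pareto density is decreasing on [x_m, ∞), so the mode is x_m = 16.4.

16.4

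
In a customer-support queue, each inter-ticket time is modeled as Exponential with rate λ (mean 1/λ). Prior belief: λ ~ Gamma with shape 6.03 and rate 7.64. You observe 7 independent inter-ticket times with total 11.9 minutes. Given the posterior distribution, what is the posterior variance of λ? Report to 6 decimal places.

With a Gamma(shape α, rate β) prior on the exponential rate λ, the posterior after n observations with total T = Σxᵢ is Gamma(α+n, β+T).
Posterior: Gamma(6.03+7, 7.64+11.9) = Gamma(13.03, 19.54).
Var = α/β² = 0.034127.

0.034127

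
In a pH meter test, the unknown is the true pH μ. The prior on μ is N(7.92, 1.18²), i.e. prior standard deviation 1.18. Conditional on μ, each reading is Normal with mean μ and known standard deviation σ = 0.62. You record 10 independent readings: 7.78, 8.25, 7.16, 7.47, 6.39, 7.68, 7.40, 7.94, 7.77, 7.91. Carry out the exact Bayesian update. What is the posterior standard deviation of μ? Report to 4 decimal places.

For Normal data with known variance σ², a Normal(μ₀, σ₀²) prior on μ is conjugate. Posterior precision = 1/σ₀² + n/σ²; posterior mean is the precision-weighted average of μ₀ and x̄.
σ₀² = 1.18² = 1.3924, σ² = 0.62² = 0.3844; σ² + n·σ₀² = 0.3844 + 10·1.3924 = 14.3084.
Posterior precision = 1/σ₀² + n/σ² = 1/1.3924 + 10/0.3844 = (σ² + n·σ₀²)/(σ₀²σ²) = 14.3084/(1.3924·0.3844); posterior variance σₙ² = σ₀²σ²/(σ² + n·σ₀²) = 1.3924·0.3844/14.3084 = 0.037407.
Posterior SD = √σₙ² = √(1.3924·0.3844/14.3084) = 0.1934.

0.1934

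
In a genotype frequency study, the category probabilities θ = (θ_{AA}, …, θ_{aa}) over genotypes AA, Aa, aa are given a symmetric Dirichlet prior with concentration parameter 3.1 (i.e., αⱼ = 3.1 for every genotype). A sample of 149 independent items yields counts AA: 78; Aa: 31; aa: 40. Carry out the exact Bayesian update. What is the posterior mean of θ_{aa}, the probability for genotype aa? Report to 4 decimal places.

0.2723

The Dirichlet prior is conjugate to the Multinomial likelihood: each posterior αⱼ = prior αⱼ + observed count nⱼ.
Posterior concentration: (81.1, 34.1, 43.1), total = 158.3.
E[θ_{aa}|data] = α_{aa}/Σα = 43.1/158.3 = 0.2723.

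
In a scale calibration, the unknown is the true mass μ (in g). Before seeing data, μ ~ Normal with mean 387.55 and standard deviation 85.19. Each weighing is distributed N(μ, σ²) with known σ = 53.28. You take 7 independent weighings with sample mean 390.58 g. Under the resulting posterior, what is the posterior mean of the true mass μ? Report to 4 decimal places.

390.4196

For Normal data with known variance σ², a Normal(μ₀, σ₀²) prior on μ is conjugate. Posterior precision = 1/σ₀² + n/σ²; posterior mean is the precision-weighted average of μ₀ and x̄.
n·x̄ = 7·390.58 = 2734.06.
σ₀² = 85.19² = 7257.3361, σ² = 53.28² = 2838.7584; σ² + n·σ₀² = 2838.7584 + 7·7257.3361 = 53640.1111.
Posterior mean = (μ₀/σ₀² + n·x̄/σ²)/(1/σ₀² + n/σ²) = (σ²·μ₀ + σ₀²·n·x̄)/(σ² + n·σ₀²) = (2838.7584·387.55 + 7257.3361·2734.06)/53640.1111 = 20942153.155486/53640.1111 = 390.4196.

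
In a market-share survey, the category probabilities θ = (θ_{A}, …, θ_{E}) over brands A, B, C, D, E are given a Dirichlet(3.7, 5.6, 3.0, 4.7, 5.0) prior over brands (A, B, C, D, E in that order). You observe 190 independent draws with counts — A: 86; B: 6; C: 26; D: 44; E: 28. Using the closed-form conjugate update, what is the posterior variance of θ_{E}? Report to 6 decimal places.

The Dirichlet prior is conjugate to the Multinomial likelihood: each posterior αⱼ = prior αⱼ + observed count nⱼ.
Posterior concentration: (89.7, 11.6, 29.0, 48.7, 33.0), total = 212.0.
Var[θ_j] = α_j(Σα−α_j)/((Σα)²(Σα+1)) = 33.0·179.0/(212.0²·213.0) = 0.000617.

0.000617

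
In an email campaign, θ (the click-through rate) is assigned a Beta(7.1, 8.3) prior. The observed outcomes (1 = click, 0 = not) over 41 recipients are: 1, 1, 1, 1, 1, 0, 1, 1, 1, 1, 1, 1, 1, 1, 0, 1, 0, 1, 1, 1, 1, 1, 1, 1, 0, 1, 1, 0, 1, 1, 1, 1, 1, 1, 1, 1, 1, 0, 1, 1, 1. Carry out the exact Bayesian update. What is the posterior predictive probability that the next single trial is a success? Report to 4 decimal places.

The Beta prior is conjugate to a Binomial/Bernoulli likelihood; the update adds successes to α and failures to β.
Posterior: Beta(α+k, β+n−k) = Beta(7.1+35, 8.3+6) = Beta(42.1, 14.3).
For a single future Bernoulli trial, P(success | data) = α/(α+β) = 0.7465.

0.7465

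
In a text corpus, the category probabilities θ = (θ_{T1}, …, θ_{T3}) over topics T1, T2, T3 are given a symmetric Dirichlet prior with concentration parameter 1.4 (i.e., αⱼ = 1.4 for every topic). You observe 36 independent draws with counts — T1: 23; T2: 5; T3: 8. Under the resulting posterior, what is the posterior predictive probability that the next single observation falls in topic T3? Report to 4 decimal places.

The Dirichlet prior is conjugate to the Multinomial likelihood: each posterior αⱼ = prior αⱼ + observed count nⱼ.
Posterior concentration: (24.4, 6.4, 9.4), total = 40.2.
P(next = T3 | data) = α_{T3}/Σα = 0.2338.

0.2338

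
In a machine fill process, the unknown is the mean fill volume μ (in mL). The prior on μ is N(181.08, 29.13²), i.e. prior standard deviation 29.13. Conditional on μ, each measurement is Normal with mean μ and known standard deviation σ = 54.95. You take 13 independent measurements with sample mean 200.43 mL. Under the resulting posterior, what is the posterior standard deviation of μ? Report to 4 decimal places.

For Normal data with known variance σ², a Normal(μ₀, σ₀²) prior on μ is conjugate. Posterior precision = 1/σ₀² + n/σ²; posterior mean is the precision-weighted average of μ₀ and x̄.
σ₀² = 29.13² = 848.5569, σ² = 54.95² = 3019.5025; σ² + n·σ₀² = 3019.5025 + 13·848.5569 = 14050.7422.
Posterior precision = 1/σ₀² + n/σ² = 1/848.5569 + 13/3019.5025 = (σ² + n·σ₀²)/(σ₀²σ²) = 14050.7422/(848.5569·3019.5025); posterior variance σₙ² = σ₀²σ²/(σ² + n·σ₀²) = 848.5569·3019.5025/14050.7422 = 182.354757.
Posterior SD = √σₙ² = √(848.5569·3019.5025/14050.7422) = 13.5039.

13.5039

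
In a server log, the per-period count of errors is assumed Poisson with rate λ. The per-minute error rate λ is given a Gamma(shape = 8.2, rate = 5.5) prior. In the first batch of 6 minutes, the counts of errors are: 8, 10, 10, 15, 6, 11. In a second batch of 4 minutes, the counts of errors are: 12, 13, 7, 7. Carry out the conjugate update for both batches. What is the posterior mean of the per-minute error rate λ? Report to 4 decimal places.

With a Gamma(shape α, rate β) prior, the Poisson likelihood is conjugate: the posterior is Gamma(α + ΣXᵢ, β + n).
Batch 1: sum of counts S = 60 over n = 6 minutes.
After batch 1: Gamma(α+S, β+n) = Gamma(8.2+60, 5.5+6) = Gamma(68.2, 11.5).
Batch 2: sum of counts S = 39 over n = 4 minutes.
After batch 2: Gamma(α+S, β+n) = Gamma(68.2+39, 11.5+4) = Gamma(107.2, 15.5).
Posterior mean = α/β = 107.2/15.5 = 6.9161.

6.9161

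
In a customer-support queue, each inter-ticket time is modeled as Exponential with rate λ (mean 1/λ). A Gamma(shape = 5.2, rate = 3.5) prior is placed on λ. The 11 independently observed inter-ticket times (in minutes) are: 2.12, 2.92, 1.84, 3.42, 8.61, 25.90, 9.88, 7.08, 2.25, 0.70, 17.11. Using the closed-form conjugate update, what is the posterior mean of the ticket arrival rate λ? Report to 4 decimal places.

With a Gamma(shape α, rate β) prior on the exponential rate λ, the posterior after n observations with total T = Σxᵢ is Gamma(α+n, β+T).
Sum of observations T = 81.83 minutes; n = 11.
Posterior: Gamma(5.2+11, 3.5+81.83) = Gamma(16.2, 85.33).
Posterior mean of λ = α/β = 16.2/85.33 = 0.1899.

0.1899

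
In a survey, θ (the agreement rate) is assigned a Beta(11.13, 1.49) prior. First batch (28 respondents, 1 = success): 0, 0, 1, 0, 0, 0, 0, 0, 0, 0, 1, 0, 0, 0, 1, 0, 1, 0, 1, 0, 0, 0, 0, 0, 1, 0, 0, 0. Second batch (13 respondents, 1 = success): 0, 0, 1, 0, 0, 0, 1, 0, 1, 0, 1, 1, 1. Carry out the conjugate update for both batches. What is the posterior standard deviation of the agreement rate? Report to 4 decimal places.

0.0670

The Beta prior is conjugate to a Binomial/Bernoulli likelihood; the update adds successes to α and failures to β.
After batch 1: Beta(11.13+6, 1.49+22) = Beta(17.13, 23.49).
After batch 2: Beta(17.13+6, 23.49+7) = Beta(23.13, 30.49).
Var = αβ/((α+β)²(α+β+1)) = 23.13·30.49/(53.62²·54.62) = 0.00449084; SD = √0.00449084 = 0.0670.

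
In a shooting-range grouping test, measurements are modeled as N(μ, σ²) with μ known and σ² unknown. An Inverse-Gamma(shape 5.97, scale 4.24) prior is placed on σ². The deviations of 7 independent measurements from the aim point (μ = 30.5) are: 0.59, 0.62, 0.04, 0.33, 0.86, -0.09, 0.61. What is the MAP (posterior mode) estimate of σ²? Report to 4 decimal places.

With known mean μ and an Inverse-Gamma(α, β) prior on σ², the Normal likelihood is conjugate: posterior is Inv-Gamma(α + n/2, β + Σ(xᵢ−μ)²/2).
Σ(xᵢ−μ)² = (0.59)² + (0.62)² + (0.04)² + (0.33)² + (0.86)² + (-0.09)² + (0.61)² = 1.9628.
Posterior: Inv-Gamma(5.97 + 7/2, 4.24 + 1.9628/2) = Inv-Gamma(9.47, 5.22140).
Mode = β/(α+1) = 5.22140/10.47 = 0.4987.

0.4987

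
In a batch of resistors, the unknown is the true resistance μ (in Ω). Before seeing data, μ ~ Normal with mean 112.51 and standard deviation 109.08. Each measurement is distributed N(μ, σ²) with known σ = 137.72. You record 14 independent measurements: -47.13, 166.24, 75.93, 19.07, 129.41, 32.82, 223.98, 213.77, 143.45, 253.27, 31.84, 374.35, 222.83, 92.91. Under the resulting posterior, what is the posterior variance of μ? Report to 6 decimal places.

For Normal data with known variance σ², a Normal(μ₀, σ₀²) prior on μ is conjugate. Posterior precision = 1/σ₀² + n/σ²; posterior mean is the precision-weighted average of μ₀ and x̄.
σ₀² = 109.08² = 11898.4464, σ² = 137.72² = 18966.7984; σ² + n·σ₀² = 18966.7984 + 14·11898.4464 = 185545.048.
Posterior precision = 1/σ₀² + n/σ² = 1/11898.4464 + 14/18966.7984 = (σ² + n·σ₀²)/(σ₀²σ²) = 185545.048/(11898.4464·18966.7984); posterior variance σₙ² = σ₀²σ²/(σ² + n·σ₀²) = 11898.4464·18966.7984/185545.048 = 1216.283790.

1216.283790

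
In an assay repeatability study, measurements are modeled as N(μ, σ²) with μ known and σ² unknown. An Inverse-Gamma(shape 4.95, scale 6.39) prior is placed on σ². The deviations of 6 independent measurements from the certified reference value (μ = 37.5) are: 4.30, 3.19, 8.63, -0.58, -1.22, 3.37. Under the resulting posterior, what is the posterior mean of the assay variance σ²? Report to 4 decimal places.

9.2881

With known mean μ and an Inverse-Gamma(α, β) prior on σ², the Normal likelihood is conjugate: posterior is Inv-Gamma(α + n/2, β + Σ(xᵢ−μ)²/2).
Σ(xᵢ−μ)² = (4.30)² + (3.19)² + (8.63)² + (-0.58)² + (-1.22)² + (3.37)² = 116.3247.
Posterior: Inv-Gamma(4.95 + 6/2, 6.39 + 116.3247/2) = Inv-Gamma(7.95, 64.55235).
E[σ²|data] = β/(α−1) = 64.55235/6.95 = 9.2881.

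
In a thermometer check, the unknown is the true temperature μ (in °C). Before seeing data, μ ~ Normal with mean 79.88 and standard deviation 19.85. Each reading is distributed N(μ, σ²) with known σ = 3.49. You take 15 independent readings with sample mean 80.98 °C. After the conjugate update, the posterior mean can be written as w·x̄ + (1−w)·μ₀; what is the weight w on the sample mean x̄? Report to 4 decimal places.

For Normal data with known variance σ², a Normal(μ₀, σ₀²) prior on μ is conjugate. Posterior precision = 1/σ₀² + n/σ²; posterior mean is the precision-weighted average of μ₀ and x̄.
σ₀² = 19.85² = 394.0225, σ² = 3.49² = 12.1801. Prior precision 1/σ₀² = 1/394.0225; data precision n/σ² = 15/12.1801.
w = (n/σ²)/(1/σ₀² + n/σ²) = n·σ₀²/(σ² + n·σ₀²) = 15·394.0225/(12.1801 + 15·394.0225) = 5910.3375/5922.5176 = 0.9979.

0.9979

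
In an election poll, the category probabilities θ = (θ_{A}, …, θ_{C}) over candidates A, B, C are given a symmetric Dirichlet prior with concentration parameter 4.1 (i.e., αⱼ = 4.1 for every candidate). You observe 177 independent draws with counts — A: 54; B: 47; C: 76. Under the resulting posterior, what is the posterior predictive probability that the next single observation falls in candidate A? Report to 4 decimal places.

0.3069

The Dirichlet prior is conjugate to the Multinomial likelihood: each posterior αⱼ = prior αⱼ + observed count nⱼ.
Posterior concentration: (58.1, 51.1, 80.1), total = 189.3.
P(next = A | data) = α_{A}/Σα = 0.3069.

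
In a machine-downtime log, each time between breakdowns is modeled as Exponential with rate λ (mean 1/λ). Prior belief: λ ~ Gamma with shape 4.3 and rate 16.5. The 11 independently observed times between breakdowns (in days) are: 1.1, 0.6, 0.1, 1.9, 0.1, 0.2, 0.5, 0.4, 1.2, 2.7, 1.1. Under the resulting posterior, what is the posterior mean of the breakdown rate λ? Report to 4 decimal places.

With a Gamma(shape α, rate β) prior on the exponential rate λ, the posterior after n observations with total T = Σxᵢ is Gamma(α+n, β+T).
Sum of observations T = 9.9 days; n = 11.
Posterior: Gamma(4.3+11, 16.5+9.9) = Gamma(15.3, 26.4).
Posterior mean of λ = α/β = 15.3/26.4 = 0.5795.

0.5795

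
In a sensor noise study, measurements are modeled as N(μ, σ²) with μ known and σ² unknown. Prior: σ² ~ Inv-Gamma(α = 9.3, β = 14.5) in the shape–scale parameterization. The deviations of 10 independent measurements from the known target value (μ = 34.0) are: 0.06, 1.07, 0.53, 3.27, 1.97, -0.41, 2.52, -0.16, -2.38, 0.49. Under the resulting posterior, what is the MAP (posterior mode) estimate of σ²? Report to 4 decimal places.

1.8775

With known mean μ and an Inverse-Gamma(α, β) prior on σ², the Normal likelihood is conjugate: posterior is Inv-Gamma(α + n/2, β + Σ(xᵢ−μ)²/2).
Σ(xᵢ−μ)² = (0.06)² + (1.07)² + (0.53)² + (3.27)² + (1.97)² + (-0.41)² + (2.52)² + (-0.16)² + (-2.38)² + (0.49)² = 28.4518.
Posterior: Inv-Gamma(9.3 + 10/2, 14.5 + 28.4518/2) = Inv-Gamma(14.30, 28.72590).
Mode = β/(α+1) = 28.72590/15.30 = 1.8775.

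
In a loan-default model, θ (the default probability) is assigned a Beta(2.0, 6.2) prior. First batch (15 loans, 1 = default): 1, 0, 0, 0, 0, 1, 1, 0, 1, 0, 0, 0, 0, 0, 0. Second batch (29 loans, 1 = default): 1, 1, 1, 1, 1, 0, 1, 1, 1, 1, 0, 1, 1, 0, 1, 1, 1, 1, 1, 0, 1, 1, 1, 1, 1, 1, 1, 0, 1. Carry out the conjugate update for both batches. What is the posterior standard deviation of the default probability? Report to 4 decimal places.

The Beta prior is conjugate to a Binomial/Bernoulli likelihood; the update adds successes to α and failures to β.
After batch 1: Beta(2.0+4, 6.2+11) = Beta(6.0, 17.2).
After batch 2: Beta(6.0+24, 17.2+5) = Beta(30.0, 22.2).
Var = αβ/((α+β)²(α+β+1)) = 30.0·22.2/(52.2²·53.2) = 0.00459432; SD = √0.00459432 = 0.0678.

0.0678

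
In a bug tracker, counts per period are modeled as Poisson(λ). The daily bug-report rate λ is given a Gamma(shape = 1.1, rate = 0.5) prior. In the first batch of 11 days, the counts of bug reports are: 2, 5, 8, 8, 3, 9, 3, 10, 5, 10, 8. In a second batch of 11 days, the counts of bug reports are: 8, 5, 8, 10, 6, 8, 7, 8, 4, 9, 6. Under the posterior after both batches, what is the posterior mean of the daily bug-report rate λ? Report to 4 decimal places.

6.7156

With a Gamma(shape α, rate β) prior, the Poisson likelihood is conjugate: the posterior is Gamma(α + ΣXᵢ, β + n).
Batch 1: sum of counts S = 71 over n = 11 days.
After batch 1: Gamma(α+S, β+n) = Gamma(1.1+71, 0.5+11) = Gamma(72.1, 11.5).
Batch 2: sum of counts S = 79 over n = 11 days.
After batch 2: Gamma(α+S, β+n) = Gamma(72.1+79, 11.5+11) = Gamma(151.1, 22.5).
Posterior mean = α/β = 151.1/22.5 = 6.7156.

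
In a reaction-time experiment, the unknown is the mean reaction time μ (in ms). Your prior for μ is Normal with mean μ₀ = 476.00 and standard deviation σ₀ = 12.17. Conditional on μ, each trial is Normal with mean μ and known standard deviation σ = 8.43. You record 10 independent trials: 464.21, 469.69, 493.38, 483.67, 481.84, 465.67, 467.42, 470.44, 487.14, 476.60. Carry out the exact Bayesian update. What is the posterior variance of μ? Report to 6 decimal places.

For Normal data with known variance σ², a Normal(μ₀, σ₀²) prior on μ is conjugate. Posterior precision = 1/σ₀² + n/σ²; posterior mean is the precision-weighted average of μ₀ and x̄.
σ₀² = 12.17² = 148.1089, σ² = 8.43² = 71.0649; σ² + n·σ₀² = 71.0649 + 10·148.1089 = 1552.1539.
Posterior precision = 1/σ₀² + n/σ² = 1/148.1089 + 10/71.0649 = (σ² + n·σ₀²)/(σ₀²σ²) = 1552.1539/(148.1089·71.0649); posterior variance σₙ² = σ₀²σ²/(σ² + n·σ₀²) = 148.1089·71.0649/1552.1539 = 6.781121.

6.781121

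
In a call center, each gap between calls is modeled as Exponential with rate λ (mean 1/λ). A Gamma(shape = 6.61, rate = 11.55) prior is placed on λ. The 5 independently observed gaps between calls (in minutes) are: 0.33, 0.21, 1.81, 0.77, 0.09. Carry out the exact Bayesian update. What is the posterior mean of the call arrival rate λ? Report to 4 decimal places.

0.7866

With a Gamma(shape α, rate β) prior on the exponential rate λ, the posterior after n observations with total T = Σxᵢ is Gamma(α+n, β+T).
Sum of observations T = 3.21 minutes; n = 5.
Posterior: Gamma(6.61+5, 11.55+3.21) = Gamma(11.61, 14.76).
Posterior mean of λ = α/β = 11.61/14.76 = 0.7866.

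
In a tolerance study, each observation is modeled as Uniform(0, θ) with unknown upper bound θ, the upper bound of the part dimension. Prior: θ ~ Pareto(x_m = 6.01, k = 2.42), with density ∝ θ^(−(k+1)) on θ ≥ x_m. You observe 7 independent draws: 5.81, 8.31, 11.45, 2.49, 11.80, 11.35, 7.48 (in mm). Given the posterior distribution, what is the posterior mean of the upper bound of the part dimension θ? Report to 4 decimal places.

13.2014

A Pareto(scale x_m, shape k) prior on the upper bound θ of Uniform(0, θ) is conjugate: posterior is Pareto(max(x_m, max xᵢ), k + n).
Sample maximum = 11.80; prior scale x_m = 6.01 → posterior scale = max = 11.80.
Posterior shape = 2.42 + 7 = 9.42.
E[θ|data] = k·x_m/(k−1) = 9.42·11.80/8.42 = 13.2014.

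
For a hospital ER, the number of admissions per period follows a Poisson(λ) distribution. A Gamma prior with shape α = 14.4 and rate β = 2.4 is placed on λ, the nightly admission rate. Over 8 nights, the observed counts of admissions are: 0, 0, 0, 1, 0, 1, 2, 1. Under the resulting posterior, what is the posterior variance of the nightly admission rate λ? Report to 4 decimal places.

With a Gamma(shape α, rate β) prior, the Poisson likelihood is conjugate: the posterior is Gamma(α + ΣXᵢ, β + n).
Sum of counts S = 5 over n = 8 nights.
Posterior: Gamma(α+S, β+n) = Gamma(14.4+5, 2.4+8) = Gamma(19.4, 10.4).
Var = α/β² = 19.4/10.4² = 0.1794.

0.1794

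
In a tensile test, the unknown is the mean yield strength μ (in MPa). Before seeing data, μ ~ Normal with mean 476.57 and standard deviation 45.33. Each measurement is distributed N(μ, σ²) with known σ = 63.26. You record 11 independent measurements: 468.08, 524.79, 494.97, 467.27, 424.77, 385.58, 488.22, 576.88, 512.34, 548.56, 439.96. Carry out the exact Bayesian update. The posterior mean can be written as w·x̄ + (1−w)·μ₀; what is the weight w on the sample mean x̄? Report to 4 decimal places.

0.8496

For Normal data with known variance σ², a Normal(μ₀, σ₀²) prior on μ is conjugate. Posterior precision = 1/σ₀² + n/σ²; posterior mean is the precision-weighted average of μ₀ and x̄.
σ₀² = 45.33² = 2054.8089, σ² = 63.26² = 4001.8276. Prior precision 1/σ₀² = 1/2054.8089; data precision n/σ² = 11/4001.8276.
w = (n/σ²)/(1/σ₀² + n/σ²) = n·σ₀²/(σ² + n·σ₀²) = 11·2054.8089/(4001.8276 + 11·2054.8089) = 22602.8979/26604.7255 = 0.8496.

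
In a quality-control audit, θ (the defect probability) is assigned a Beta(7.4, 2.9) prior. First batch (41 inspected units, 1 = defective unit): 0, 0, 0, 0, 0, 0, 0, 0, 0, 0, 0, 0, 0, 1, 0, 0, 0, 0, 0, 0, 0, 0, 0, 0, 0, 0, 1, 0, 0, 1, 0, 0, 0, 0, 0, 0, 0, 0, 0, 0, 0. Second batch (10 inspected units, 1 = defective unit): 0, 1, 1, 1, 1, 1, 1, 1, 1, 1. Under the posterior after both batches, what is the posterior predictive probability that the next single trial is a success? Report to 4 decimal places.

0.3165

The Beta prior is conjugate to a Binomial/Bernoulli likelihood; the update adds successes to α and failures to β.
After batch 1: Beta(7.4+3, 2.9+38) = Beta(10.4, 40.9).
After batch 2: Beta(10.4+9, 40.9+1) = Beta(19.4, 41.9).
For a single future Bernoulli trial, P(success | data) = α/(α+β) = 0.3165.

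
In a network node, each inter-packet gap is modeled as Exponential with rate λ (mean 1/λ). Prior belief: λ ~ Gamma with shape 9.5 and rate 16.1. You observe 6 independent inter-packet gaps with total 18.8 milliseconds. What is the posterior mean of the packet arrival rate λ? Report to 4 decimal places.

With a Gamma(shape α, rate β) prior on the exponential rate λ, the posterior after n observations with total T = Σxᵢ is Gamma(α+n, β+T).
Posterior: Gamma(9.5+6, 16.1+18.8) = Gamma(15.5, 34.9).
Posterior mean of λ = α/β = 15.5/34.9 = 0.4441.

0.4441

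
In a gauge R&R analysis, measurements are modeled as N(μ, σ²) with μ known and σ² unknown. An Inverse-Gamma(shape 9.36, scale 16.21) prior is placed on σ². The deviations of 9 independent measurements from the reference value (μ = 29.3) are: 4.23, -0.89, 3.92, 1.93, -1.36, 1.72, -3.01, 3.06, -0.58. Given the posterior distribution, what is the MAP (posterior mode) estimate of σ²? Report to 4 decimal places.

With known mean μ and an Inverse-Gamma(α, β) prior on σ², the Normal likelihood is conjugate: posterior is Inv-Gamma(α + n/2, β + Σ(xᵢ−μ)²/2).
Σ(xᵢ−μ)² = (4.23)² + (-0.89)² + (3.92)² + (1.93)² + (-1.36)² + (1.72)² + (-3.01)² + (3.06)² + (-0.58)² = 61.3444.
Posterior: Inv-Gamma(9.36 + 9/2, 16.21 + 61.3444/2) = Inv-Gamma(13.86, 46.88220).
Mode = β/(α+1) = 46.88220/14.86 = 3.1549.

3.1549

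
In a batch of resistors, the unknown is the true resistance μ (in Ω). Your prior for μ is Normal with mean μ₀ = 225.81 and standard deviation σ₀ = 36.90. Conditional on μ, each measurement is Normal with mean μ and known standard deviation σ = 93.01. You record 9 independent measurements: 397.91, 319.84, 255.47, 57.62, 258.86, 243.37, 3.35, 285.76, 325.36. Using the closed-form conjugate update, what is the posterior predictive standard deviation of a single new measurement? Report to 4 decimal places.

For Normal data with known variance σ², a Normal(μ₀, σ₀²) prior on μ is conjugate. Posterior precision = 1/σ₀² + n/σ²; posterior mean is the precision-weighted average of μ₀ and x̄.
σ₀² = 36.90² = 1361.61, σ² = 93.01² = 8650.8601; σ² + n·σ₀² = 8650.8601 + 9·1361.61 = 20905.3501.
Posterior precision = 1/σ₀² + n/σ² = 1/1361.61 + 9/8650.8601 = (σ² + n·σ₀²)/(σ₀²σ²) = 20905.3501/(1361.61·8650.8601); posterior variance σₙ² = σ₀²σ²/(σ² + n·σ₀²) = 1361.61·8650.8601/20905.3501 = 563.448953.
Predictive variance for one new observation = σₙ² + σ² = 1361.61·8650.8601/20905.3501 + 8650.8601 = σ²·(σ₀² + 20905.3501)/20905.3501 = 8650.8601·22266.9601/20905.3501 = 9214.309053; SD = √(8650.8601·22266.9601/20905.3501) = 95.9912.

95.9912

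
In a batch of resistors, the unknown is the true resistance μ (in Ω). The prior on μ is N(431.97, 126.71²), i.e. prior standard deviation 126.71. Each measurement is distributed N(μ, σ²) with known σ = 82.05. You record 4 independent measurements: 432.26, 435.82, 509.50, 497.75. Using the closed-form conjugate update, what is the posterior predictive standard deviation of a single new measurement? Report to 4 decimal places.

90.8601

For Normal data with known variance σ², a Normal(μ₀, σ₀²) prior on μ is conjugate. Posterior precision = 1/σ₀² + n/σ²; posterior mean is the precision-weighted average of μ₀ and x̄.
σ₀² = 126.71² = 16055.4241, σ² = 82.05² = 6732.2025; σ² + n·σ₀² = 6732.2025 + 4·16055.4241 = 70953.8989.
Posterior precision = 1/σ₀² + n/σ² = 1/16055.4241 + 4/6732.2025 = (σ² + n·σ₀²)/(σ₀²σ²) = 70953.8989/(16055.4241·6732.2025); posterior variance σₙ² = σ₀²σ²/(σ² + n·σ₀²) = 16055.4241·6732.2025/70953.8989 = 1523.360491.
Predictive variance for one new observation = σₙ² + σ² = 16055.4241·6732.2025/70953.8989 + 6732.2025 = σ²·(σ₀² + 70953.8989)/70953.8989 = 6732.2025·87009.323/70953.8989 = 8255.562991; SD = √(6732.2025·87009.323/70953.8989) = 90.8601.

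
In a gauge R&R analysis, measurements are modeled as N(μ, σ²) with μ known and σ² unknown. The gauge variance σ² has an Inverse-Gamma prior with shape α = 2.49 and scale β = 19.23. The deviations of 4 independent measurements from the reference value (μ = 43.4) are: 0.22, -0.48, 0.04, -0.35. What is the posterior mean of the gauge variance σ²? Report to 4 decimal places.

With known mean μ and an Inverse-Gamma(α, β) prior on σ², the Normal likelihood is conjugate: posterior is Inv-Gamma(α + n/2, β + Σ(xᵢ−μ)²/2).
Σ(xᵢ−μ)² = (0.22)² + (-0.48)² + (0.04)² + (-0.35)² = 0.4029.
Posterior: Inv-Gamma(2.49 + 4/2, 19.23 + 0.4029/2) = Inv-Gamma(4.49, 19.43145).
E[σ²|data] = β/(α−1) = 19.43145/3.49 = 5.5678.

5.5678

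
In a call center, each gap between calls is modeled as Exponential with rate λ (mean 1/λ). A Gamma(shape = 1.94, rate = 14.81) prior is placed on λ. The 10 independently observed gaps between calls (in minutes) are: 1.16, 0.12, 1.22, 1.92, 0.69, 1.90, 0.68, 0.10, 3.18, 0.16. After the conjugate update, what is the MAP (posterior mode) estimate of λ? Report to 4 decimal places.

With a Gamma(shape α, rate β) prior on the exponential rate λ, the posterior after n observations with total T = Σxᵢ is Gamma(α+n, β+T).
Sum of observations T = 11.13 minutes; n = 10.
Posterior: Gamma(1.94+10, 14.81+11.13) = Gamma(11.94, 25.94).
Mode = (α−1)/β = 0.4217.

0.4217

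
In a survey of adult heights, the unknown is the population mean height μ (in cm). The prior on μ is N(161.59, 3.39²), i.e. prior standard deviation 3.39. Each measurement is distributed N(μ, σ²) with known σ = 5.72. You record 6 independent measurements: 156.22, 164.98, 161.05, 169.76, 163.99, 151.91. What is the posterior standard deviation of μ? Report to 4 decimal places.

For Normal data with known variance σ², a Normal(μ₀, σ₀²) prior on μ is conjugate. Posterior precision = 1/σ₀² + n/σ²; posterior mean is the precision-weighted average of μ₀ and x̄.
σ₀² = 3.39² = 11.4921, σ² = 5.72² = 32.7184; σ² + n·σ₀² = 32.7184 + 6·11.4921 = 101.671.
Posterior precision = 1/σ₀² + n/σ² = 1/11.4921 + 6/32.7184 = (σ² + n·σ₀²)/(σ₀²σ²) = 101.671/(11.4921·32.7184); posterior variance σₙ² = σ₀²σ²/(σ² + n·σ₀²) = 11.4921·32.7184/101.671 = 3.698234.
Posterior SD = √σₙ² = √(11.4921·32.7184/101.671) = 1.9231.

1.9231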